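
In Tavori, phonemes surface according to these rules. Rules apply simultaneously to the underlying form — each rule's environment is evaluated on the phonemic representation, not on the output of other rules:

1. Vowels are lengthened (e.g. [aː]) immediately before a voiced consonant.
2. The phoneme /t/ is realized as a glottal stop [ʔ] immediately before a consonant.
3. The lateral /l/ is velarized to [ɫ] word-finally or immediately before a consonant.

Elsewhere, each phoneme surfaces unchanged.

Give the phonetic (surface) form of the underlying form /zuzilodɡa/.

[zuːziːloːdɡa]

/z/ — not in any rule's target class → [z].
/u/ (between /z/ and /z/): before a voiced consonant, so rule 1 applies → [uː].
/z/ (between /u/ and /i/): no rule targets it → [z].
Rule 1 applies to /i/ (between /z/ and /l/: before a voiced consonant) → [iː].
/l/ — between /i/ and /o/; rule 3 does not apply here → [l].
Rule 1 applies to /o/ (between /l/ and /d/: before a voiced consonant) → [oː].
/d/ (between /o/ and /ɡ/) is unaffected → [d].
/ɡ/ (between /d/ and /a/): no rule targets it → [ɡ].
/a/ (word-final) fails the environment for rule 1, so it stays [a].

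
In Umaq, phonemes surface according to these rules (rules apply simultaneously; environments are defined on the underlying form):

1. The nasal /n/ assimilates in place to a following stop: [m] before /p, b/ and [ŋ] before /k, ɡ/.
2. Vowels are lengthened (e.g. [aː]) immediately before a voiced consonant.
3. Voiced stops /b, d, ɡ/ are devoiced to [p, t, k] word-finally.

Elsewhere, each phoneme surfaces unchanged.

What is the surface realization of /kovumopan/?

/k/ — not in any rule's target class → [k].
Rule 2 applies to /o/ (between /k/ and /v/: before a voiced consonant) → [oː].
/v/ (between /o/ and /u/): no rule targets it → [v].
/u/ — between /v/ and /m/, before a voiced consonant — surfaces as [uː] (rule 2).
/m/ — not in any rule's target class → [m].
/o/ (between /m/ and /p/) is in the target of rule 2 but the environment (before a voiced consonant) is not met → [o].
/p/ (between /o/ and /a/) is unaffected → [p].
/a/ — between /p/ and /n/, before a voiced consonant — surfaces as [aː] (rule 2).
/n/ (word-final): rule 1 targets it, but not before a labial or velar stop → unchanged [n].

[koːvuːmopaːn]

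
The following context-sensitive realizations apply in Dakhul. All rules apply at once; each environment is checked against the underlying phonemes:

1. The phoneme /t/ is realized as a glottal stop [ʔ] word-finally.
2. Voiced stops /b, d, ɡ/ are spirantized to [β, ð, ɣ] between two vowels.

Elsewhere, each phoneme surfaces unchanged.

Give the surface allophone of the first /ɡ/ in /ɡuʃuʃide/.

[ɡ]

/ɡ/ (word-initial) is in the target of rule 2 but the environment (between two vowels) is not met → [ɡ].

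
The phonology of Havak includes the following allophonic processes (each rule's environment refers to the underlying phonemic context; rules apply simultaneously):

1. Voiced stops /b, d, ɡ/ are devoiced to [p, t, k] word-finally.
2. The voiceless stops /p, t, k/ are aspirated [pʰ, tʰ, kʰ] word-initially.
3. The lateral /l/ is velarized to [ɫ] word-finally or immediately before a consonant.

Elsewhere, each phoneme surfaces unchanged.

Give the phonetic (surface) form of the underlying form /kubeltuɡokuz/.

Rule 2 applies to /k/ (word-initial: word-initially) → [kʰ].
/b/ (between /u/ and /e/) fails the environment for rule 1, so it stays [b].
/l/ (between /e/ and /t/): word-finally or immediately before a consonant, so rule 3 applies → [ɫ].
/t/ (between /l/ and /u/): rule 2 targets it, but not word-initially → unchanged [t].
/ɡ/ (between /u/ and /o/) is in the target of rule 1 but the environment (word-finally) is not met → [ɡ].
/k/ — between /o/ and /u/; rule 2 does not apply here → [k].

[kʰubeɫtuɡokuz]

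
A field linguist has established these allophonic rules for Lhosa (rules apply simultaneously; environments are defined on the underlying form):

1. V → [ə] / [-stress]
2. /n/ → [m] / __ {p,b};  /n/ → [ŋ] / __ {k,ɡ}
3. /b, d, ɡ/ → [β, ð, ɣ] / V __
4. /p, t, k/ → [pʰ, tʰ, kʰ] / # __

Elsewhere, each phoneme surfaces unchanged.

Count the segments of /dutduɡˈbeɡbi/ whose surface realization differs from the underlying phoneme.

5

Segments that undergo a rule: /u/ → [ə] (rule 1); /u/ → [ə] (rule 1); /ɡ/ → [ɣ] (rule 3); /ɡ/ → [ɣ] (rule 3); /i/ → [ə] (rule 1).
All other segments surface unchanged.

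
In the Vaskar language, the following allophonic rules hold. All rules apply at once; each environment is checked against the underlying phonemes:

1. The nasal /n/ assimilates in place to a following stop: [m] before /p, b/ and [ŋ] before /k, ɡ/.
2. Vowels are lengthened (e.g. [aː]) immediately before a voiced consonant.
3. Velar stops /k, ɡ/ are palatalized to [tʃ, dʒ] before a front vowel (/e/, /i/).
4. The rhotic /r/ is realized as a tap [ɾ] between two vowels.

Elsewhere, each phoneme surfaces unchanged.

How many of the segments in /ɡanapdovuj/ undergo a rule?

3

Segments that undergo a rule: /a/ → [aː] (rule 2); /o/ → [oː] (rule 2); /u/ → [uː] (rule 2).
All other segments surface unchanged.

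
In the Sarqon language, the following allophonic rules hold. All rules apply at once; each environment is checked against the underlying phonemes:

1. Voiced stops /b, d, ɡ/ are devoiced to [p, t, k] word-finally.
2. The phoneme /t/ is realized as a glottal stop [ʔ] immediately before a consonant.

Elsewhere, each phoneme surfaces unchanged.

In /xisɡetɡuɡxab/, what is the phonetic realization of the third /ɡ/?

[ɡ]

/ɡ/ (between /u/ and /x/): rule 1 targets it, but not word-finally → unchanged [ɡ].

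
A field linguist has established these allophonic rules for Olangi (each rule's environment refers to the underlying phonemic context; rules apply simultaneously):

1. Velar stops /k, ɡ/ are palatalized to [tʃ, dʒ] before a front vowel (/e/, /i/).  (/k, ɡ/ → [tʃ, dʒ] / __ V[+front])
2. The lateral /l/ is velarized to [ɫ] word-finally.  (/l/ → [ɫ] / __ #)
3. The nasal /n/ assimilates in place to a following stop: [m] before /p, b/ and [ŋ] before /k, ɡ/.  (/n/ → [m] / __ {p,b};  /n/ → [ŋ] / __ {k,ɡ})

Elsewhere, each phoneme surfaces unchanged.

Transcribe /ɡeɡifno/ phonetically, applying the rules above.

[dʒedʒifno]

/ɡ/ meets the environment for rule 1 (before a front vowel) → [dʒ].
/e/ — not in any rule's target class → [e].
/ɡ/ (between /e/ and /i/): before a front vowel, so rule 1 applies → [dʒ].
/i/ (between /ɡ/ and /f/): no rule targets it → [i].
/f/ stays [f].
/n/ (between /f/ and /o/): rule 3 targets it, but not before a labial or velar stop → unchanged [n].
/o/ (word-final) is unaffected → [o].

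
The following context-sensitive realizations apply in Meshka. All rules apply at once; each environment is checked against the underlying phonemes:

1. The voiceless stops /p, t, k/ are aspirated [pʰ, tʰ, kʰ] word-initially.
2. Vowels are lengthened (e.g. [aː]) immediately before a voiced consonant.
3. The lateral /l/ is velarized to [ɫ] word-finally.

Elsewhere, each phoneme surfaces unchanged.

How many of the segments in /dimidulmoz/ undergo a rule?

Segments that undergo a rule: /i/ → [iː] (rule 2); /i/ → [iː] (rule 2); /u/ → [uː] (rule 2); /o/ → [oː] (rule 2).
All other segments surface unchanged.

4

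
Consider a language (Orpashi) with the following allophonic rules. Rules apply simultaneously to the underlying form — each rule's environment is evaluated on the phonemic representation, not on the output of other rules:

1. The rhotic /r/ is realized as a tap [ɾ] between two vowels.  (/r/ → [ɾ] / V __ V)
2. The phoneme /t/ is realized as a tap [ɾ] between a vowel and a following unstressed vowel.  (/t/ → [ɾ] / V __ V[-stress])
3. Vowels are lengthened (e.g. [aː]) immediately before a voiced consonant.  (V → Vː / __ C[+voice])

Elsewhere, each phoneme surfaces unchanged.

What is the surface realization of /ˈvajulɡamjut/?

/a/ — between /v/ and /j/, before a voiced consonant — surfaces as [aː] (rule 3).
/u/ (between /j/ and /l/) occurs before a voiced consonant → [uː] by rule 3.
Rule 3 applies to /a/ (between /ɡ/ and /m/: before a voiced consonant) → [aː].
/u/ (between /j/ and /t/): rule 3 targets it, but not before a voiced consonant → unchanged [u].
/t/ — word-final; rule 2 does not apply here → [t].

[ˈvaːjuːlɡaːmjut]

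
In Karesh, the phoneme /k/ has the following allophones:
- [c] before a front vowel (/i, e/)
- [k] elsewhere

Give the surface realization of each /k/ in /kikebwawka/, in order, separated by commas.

Occurrence 1 (position 1): before a front vowel → [c].
Occurrence 2 (position 3): before a front vowel → [c].
Occurrence 3 (position 9): no conditioning environment matches → elsewhere allophone [k].

[c], [c], [k]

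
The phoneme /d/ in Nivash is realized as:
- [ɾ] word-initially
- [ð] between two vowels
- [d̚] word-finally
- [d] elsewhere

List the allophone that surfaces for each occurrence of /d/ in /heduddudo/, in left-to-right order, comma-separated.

[ð], [d], [d], [ð]

Occurrence 1 (position 3): between two vowels → [ð].
Occurrence 2 (position 5): no conditioning environment matches → elsewhere allophone [d].
Occurrence 3 (position 6): no conditioning environment matches → elsewhere allophone [d].
Occurrence 4 (position 8): between two vowels → [ð].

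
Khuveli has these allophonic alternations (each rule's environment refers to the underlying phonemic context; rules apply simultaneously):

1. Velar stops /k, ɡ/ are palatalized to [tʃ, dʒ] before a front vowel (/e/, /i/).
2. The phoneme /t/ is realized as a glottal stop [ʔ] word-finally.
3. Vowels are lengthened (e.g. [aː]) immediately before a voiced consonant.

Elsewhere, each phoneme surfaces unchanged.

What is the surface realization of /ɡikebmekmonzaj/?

/ɡ/ meets the environment for rule 1 (before a front vowel) → [dʒ].
/i/ (between /ɡ/ and /k/) is in the target of rule 3 but the environment (before a voiced consonant) is not met → [i].
/k/ meets the environment for rule 1 (before a front vowel) → [tʃ].
Rule 3 applies to /e/ (between /k/ and /b/: before a voiced consonant) → [eː].
/b/ (between /e/ and /m/): no rule targets it → [b].
/m/ stays [m].
/e/ — between /m/ and /k/; rule 3 does not apply here → [e].
/k/ (between /e/ and /m/) fails the environment for rule 1, so it stays [k].
/m/ (between /k/ and /o/) is unaffected → [m].
/o/ (between /m/ and /n/): before a voiced consonant, so rule 3 applies → [oː].
/n/ stays [n].
/z/ (between /n/ and /a/): no rule targets it → [z].
/a/ meets the environment for rule 3 (before a voiced consonant) → [aː].
/j/ stays [j].

[dʒitʃeːbmekmoːnzaːj]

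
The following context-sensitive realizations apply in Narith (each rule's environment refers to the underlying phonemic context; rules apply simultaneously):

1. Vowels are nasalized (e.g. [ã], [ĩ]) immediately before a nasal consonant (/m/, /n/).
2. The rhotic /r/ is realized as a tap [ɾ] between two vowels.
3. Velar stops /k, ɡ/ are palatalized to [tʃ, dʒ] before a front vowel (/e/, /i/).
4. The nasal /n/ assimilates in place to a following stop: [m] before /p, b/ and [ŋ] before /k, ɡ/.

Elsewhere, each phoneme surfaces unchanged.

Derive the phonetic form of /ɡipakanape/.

[dʒipakãnape]

/ɡ/ — word-initial, before a front vowel — surfaces as [dʒ] (rule 3).
/i/ (between /ɡ/ and /p/): rule 1 targets it, but not before a nasal consonant → unchanged [i].
/a/ (between /p/ and /k/): rule 1 targets it, but not before a nasal consonant → unchanged [a].
/k/ (between /a/ and /a/) fails the environment for rule 3, so it stays [k].
Rule 1 applies to /a/ (between /k/ and /n/: before a nasal consonant) → [ã].
/n/ (between /a/ and /a/): rule 4 targets it, but not before a labial or velar stop → unchanged [n].
/a/ (between /n/ and /p/): rule 1 targets it, but not before a nasal consonant → unchanged [a].
/e/ (word-final) is in the target of rule 1 but the environment (before a nasal consonant) is not met → [e].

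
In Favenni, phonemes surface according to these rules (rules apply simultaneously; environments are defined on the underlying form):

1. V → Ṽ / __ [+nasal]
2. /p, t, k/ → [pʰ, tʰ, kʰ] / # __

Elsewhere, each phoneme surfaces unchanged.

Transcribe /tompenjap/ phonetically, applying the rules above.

[tʰõmpẽnjap]

/t/ (word-initial) occurs word-initially → [tʰ] by rule 2.
Rule 1 applies to /o/ (between /t/ and /m/: before a nasal consonant) → [õ].
/m/ — not in any rule's target class → [m].
/p/ (between /m/ and /e/) fails the environment for rule 2, so it stays [p].
/e/ (between /p/ and /n/): before a nasal consonant, so rule 1 applies → [ẽ].
/n/ — not in any rule's target class → [n].
/j/ (between /n/ and /a/) is unaffected → [j].
/a/ (between /j/ and /p/) is in the target of rule 1 but the environment (before a nasal consonant) is not met → [a].
/p/ (word-final) is in the target of rule 2 but the environment (word-initially) is not met → [p].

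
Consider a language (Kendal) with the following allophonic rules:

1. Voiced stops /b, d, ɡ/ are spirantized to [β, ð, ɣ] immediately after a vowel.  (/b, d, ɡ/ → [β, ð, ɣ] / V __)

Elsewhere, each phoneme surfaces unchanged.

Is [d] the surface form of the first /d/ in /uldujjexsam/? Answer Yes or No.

Yes

/d/ (between /l/ and /u/) is in the target of rule 1 but the environment (immediately after a vowel) is not met → [d].
The actual realization is [d], which matches [d].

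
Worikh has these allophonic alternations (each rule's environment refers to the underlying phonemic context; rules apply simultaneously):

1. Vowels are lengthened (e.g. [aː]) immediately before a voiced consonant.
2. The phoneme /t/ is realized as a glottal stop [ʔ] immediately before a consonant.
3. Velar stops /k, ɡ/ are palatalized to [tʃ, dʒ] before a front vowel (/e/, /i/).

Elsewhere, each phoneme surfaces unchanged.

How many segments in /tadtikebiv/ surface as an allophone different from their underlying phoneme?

4

Segments that undergo a rule: /a/ → [aː] (rule 1); /k/ → [tʃ] (rule 3); /e/ → [eː] (rule 1); /i/ → [iː] (rule 1).
All other segments surface unchanged.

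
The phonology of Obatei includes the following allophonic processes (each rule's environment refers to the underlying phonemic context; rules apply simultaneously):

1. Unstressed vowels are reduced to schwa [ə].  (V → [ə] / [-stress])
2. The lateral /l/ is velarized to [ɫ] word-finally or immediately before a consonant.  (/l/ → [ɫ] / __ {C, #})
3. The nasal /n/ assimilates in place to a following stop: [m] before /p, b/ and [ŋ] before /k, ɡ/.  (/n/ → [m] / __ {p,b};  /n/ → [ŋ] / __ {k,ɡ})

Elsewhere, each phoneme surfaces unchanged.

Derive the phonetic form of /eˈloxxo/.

[əˈloxxə]

Rule 1 applies to /e/ (word-initial: in an unstressed syllable) → [ə].
/l/ (between /e/ and /o/) fails the environment for rule 2, so it stays [l].
/o/ (between /l/ and /x/) fails the environment for rule 1, so it stays [o].
/x/ (between /o/ and /x/): no rule targets it → [x].
/x/ — not in any rule's target class → [x].
/o/ meets the environment for rule 1 (in an unstressed syllable) → [ə].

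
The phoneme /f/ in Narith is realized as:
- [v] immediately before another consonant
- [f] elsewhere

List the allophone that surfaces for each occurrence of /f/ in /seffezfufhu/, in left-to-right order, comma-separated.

Occurrence 1 (position 3): immediately before another consonant → [v].
Occurrence 2 (position 4): no conditioning environment matches → elsewhere allophone [f].
Occurrence 3 (position 7): no conditioning environment matches → elsewhere allophone [f].
Occurrence 4 (position 9): immediately before another consonant → [v].

[v], [f], [f], [v]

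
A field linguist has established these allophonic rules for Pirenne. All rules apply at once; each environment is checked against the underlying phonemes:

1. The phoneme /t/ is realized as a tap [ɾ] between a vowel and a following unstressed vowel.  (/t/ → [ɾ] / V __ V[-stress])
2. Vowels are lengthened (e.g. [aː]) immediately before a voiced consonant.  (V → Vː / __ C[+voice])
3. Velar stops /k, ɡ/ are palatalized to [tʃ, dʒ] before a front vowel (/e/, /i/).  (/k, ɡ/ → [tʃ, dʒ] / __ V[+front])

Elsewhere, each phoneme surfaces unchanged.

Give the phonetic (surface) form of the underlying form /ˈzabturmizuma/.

/z/ — not in any rule's target class → [z].
Rule 2 applies to /a/ (between /z/ and /b/: before a voiced consonant) → [aː].
/b/ stays [b].
/t/ — between /b/ and /u/; rule 1 does not apply here → [t].
/u/ (between /t/ and /r/): before a voiced consonant, so rule 2 applies → [uː].
/r/ — not in any rule's target class → [r].
/m/ (between /r/ and /i/) is unaffected → [m].
Rule 2 applies to /i/ (between /m/ and /z/: before a voiced consonant) → [iː].
/z/ — not in any rule's target class → [z].
/u/ — between /z/ and /m/, before a voiced consonant — surfaces as [uː] (rule 2).
/m/ — not in any rule's target class → [m].
/a/ (word-final): rule 2 targets it, but not before a voiced consonant → unchanged [a].

[ˈzaːbtuːrmiːzuːma]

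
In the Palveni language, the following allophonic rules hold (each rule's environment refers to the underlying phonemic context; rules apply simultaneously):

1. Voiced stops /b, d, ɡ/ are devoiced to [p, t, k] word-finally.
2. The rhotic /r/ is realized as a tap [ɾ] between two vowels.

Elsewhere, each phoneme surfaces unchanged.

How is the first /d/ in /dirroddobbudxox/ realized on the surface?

/d/ (word-initial) is in the target of rule 1 but the environment (word-finally) is not met → [d].

[d]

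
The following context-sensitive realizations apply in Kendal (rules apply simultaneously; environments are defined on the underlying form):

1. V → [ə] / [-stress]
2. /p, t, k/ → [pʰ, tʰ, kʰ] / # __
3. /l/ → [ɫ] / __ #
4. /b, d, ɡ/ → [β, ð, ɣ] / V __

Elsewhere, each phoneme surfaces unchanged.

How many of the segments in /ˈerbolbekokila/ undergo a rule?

5

Segments that undergo a rule: /o/ → [ə] (rule 1); /e/ → [ə] (rule 1); /o/ → [ə] (rule 1); /i/ → [ə] (rule 1); /a/ → [ə] (rule 1).
All other segments surface unchanged.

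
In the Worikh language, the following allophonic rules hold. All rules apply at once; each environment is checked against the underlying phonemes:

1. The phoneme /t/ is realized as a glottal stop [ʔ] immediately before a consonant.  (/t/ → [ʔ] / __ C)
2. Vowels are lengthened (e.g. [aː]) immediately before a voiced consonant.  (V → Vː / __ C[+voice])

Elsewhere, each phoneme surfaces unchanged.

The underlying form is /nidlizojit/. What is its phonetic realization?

[niːdliːzoːjit]

/i/ — between /n/ and /d/, before a voiced consonant — surfaces as [iː] (rule 2).
/i/ — between /l/ and /z/, before a voiced consonant — surfaces as [iː] (rule 2).
Rule 2 applies to /o/ (between /z/ and /j/: before a voiced consonant) → [oː].
/i/ (between /j/ and /t/): rule 2 targets it, but not before a voiced consonant → unchanged [i].
/t/ (word-final): rule 1 targets it, but not immediately before a consonant → unchanged [t].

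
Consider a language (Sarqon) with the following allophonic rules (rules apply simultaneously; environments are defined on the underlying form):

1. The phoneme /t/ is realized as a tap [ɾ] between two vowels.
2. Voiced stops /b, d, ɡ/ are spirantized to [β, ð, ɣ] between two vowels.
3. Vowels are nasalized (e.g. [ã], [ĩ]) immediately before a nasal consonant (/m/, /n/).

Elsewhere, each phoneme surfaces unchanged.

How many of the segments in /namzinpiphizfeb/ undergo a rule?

Segments that undergo a rule: /a/ → [ã] (rule 3); /i/ → [ĩ] (rule 3).
All other segments surface unchanged.

2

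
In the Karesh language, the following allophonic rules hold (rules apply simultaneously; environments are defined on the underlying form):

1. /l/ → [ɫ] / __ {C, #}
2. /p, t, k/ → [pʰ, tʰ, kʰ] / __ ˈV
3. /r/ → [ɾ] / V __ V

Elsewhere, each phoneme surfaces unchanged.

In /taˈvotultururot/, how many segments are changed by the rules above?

3

Segments that undergo a rule: /l/ → [ɫ] (rule 1); /r/ → [ɾ] (rule 3); /r/ → [ɾ] (rule 3).
All other segments surface unchanged.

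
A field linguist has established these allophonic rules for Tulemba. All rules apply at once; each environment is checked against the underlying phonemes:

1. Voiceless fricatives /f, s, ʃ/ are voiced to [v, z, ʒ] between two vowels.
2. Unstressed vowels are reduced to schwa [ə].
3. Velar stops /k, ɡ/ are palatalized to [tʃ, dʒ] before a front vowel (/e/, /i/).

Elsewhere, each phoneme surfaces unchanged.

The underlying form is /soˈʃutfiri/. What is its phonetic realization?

/s/ — word-initial; rule 1 does not apply here → [s].
/o/ (between /s/ and /ʃ/): in an unstressed syllable, so rule 2 applies → [ə].
/ʃ/ (between /o/ and /u/): between two vowels, so rule 1 applies → [ʒ].
/u/ (between /ʃ/ and /t/) is in the target of rule 2 but the environment (in an unstressed syllable) is not met → [u].
/f/ — between /t/ and /i/; rule 1 does not apply here → [f].
Rule 2 applies to /i/ (between /f/ and /r/: in an unstressed syllable) → [ə].
Rule 2 applies to /i/ (word-final: in an unstressed syllable) → [ə].

[səˈʒutfərə]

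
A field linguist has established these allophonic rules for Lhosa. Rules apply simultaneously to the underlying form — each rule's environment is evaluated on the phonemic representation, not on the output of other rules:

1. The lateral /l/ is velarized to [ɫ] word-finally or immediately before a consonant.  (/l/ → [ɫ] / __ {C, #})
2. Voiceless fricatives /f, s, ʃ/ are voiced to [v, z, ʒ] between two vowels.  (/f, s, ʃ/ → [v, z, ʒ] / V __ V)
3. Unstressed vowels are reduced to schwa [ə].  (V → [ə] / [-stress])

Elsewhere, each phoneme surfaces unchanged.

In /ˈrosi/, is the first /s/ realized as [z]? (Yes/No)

Rule 2 applies to /s/ (between /o/ and /i/: between two vowels) → [z].
The actual realization is [z], which matches [z].

Yes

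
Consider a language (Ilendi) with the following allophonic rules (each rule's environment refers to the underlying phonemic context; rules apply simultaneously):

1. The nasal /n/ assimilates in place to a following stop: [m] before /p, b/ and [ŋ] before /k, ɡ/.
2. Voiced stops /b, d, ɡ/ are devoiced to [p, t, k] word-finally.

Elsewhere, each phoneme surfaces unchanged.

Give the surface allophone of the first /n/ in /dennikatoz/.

[n]

/n/ — between /e/ and /n/; rule 1 does not apply here → [n].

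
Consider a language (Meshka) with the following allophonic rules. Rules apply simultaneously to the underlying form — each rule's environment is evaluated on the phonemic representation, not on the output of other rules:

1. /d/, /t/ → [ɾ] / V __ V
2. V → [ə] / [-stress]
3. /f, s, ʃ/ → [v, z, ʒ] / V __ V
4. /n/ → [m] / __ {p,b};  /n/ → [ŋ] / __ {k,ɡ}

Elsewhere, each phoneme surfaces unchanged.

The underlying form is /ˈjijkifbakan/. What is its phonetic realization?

/j/ stays [j].
/i/ (between /j/ and /j/) is in the target of rule 2 but the environment (in an unstressed syllable) is not met → [i].
/j/ — not in any rule's target class → [j].
/k/ stays [k].
Rule 2 applies to /i/ (between /k/ and /f/: in an unstressed syllable) → [ə].
/f/ — between /i/ and /b/; rule 3 does not apply here → [f].
/b/ — not in any rule's target class → [b].
/a/ meets the environment for rule 2 (in an unstressed syllable) → [ə].
/k/ — not in any rule's target class → [k].
/a/ (between /k/ and /n/): in an unstressed syllable, so rule 2 applies → [ə].
/n/ (word-final): rule 4 targets it, but not before a labial or velar stop → unchanged [n].

[ˈjijkəfbəkən]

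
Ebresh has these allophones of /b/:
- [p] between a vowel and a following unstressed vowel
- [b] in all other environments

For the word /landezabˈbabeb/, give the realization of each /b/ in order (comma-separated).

Occurrence 1 (position 8): no conditioning environment matches → elsewhere allophone [b].
Occurrence 2 (position 9): no conditioning environment matches → elsewhere allophone [b].
Occurrence 3 (position 11): between a vowel and a following unstressed vowel → [p].
Occurrence 4 (position 13): no conditioning environment matches → elsewhere allophone [b].

[b], [b], [p], [b]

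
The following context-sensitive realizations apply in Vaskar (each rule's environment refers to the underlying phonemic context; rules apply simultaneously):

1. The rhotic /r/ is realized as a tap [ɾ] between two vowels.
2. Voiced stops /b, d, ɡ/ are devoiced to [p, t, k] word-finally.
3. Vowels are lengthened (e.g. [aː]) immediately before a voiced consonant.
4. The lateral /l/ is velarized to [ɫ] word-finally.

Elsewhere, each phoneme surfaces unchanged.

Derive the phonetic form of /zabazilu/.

[zaːbaːziːlu]

/a/ (between /z/ and /b/): before a voiced consonant, so rule 3 applies → [aː].
/b/ (between /a/ and /a/) fails the environment for rule 2, so it stays [b].
/a/ meets the environment for rule 3 (before a voiced consonant) → [aː].
/i/ (between /z/ and /l/) occurs before a voiced consonant → [iː] by rule 3.
/l/ (between /i/ and /u/) is in the target of rule 4 but the environment (word-finally) is not met → [l].
/u/ — word-final; rule 3 does not apply here → [u].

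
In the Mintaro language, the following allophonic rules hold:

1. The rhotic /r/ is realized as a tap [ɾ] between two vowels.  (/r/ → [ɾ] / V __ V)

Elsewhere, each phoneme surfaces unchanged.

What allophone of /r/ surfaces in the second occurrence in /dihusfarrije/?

/r/ — between /r/ and /i/; rule 1 does not apply here → [r].

[r]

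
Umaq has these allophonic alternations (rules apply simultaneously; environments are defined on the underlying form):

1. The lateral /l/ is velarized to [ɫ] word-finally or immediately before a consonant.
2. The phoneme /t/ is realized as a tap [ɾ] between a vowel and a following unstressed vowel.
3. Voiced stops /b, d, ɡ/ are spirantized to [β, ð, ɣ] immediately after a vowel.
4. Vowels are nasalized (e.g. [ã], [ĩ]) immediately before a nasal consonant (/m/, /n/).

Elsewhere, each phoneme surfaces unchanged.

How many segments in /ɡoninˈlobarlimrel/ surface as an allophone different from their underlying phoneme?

5

Segments that undergo a rule: /o/ → [õ] (rule 4); /i/ → [ĩ] (rule 4); /b/ → [β] (rule 3); /i/ → [ĩ] (rule 4); /l/ → [ɫ] (rule 1).
All other segments surface unchanged.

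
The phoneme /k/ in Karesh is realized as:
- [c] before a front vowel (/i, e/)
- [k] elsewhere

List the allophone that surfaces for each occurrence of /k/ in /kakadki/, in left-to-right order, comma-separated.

[k], [k], [c]

Occurrence 1 (position 1): no conditioning environment matches → elsewhere allophone [k].
Occurrence 2 (position 3): no conditioning environment matches → elsewhere allophone [k].
Occurrence 3 (position 6): before a front vowel → [c].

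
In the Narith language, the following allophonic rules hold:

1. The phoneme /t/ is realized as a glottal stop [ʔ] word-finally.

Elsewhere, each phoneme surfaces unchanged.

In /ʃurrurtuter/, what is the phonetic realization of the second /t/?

[t]

/t/ (between /u/ and /e/): rule 1 targets it, but not word-finally → unchanged [t].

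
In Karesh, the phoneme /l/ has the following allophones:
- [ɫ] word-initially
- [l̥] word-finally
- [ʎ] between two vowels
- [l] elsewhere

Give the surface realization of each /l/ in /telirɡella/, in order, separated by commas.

Occurrence 1 (position 3): between two vowels → [ʎ].
Occurrence 2 (position 8): no conditioning environment matches → elsewhere allophone [l].
Occurrence 3 (position 9): no conditioning environment matches → elsewhere allophone [l].

[ʎ], [l], [l]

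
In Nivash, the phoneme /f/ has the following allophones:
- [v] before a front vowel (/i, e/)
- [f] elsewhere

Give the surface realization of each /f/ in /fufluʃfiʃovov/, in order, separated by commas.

Occurrence 1 (position 1): no conditioning environment matches → elsewhere allophone [f].
Occurrence 2 (position 3): no conditioning environment matches → elsewhere allophone [f].
Occurrence 3 (position 7): before a front vowel (/i, e/) → [v].

[f], [f], [v]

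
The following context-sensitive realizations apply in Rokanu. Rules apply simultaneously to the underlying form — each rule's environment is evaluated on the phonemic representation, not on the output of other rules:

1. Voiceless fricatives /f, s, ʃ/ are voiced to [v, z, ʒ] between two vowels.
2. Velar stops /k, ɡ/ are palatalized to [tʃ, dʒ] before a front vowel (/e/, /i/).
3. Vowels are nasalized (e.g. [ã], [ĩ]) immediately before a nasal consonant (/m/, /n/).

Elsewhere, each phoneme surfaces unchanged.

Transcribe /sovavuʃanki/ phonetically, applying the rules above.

/s/ — word-initial; rule 1 does not apply here → [s].
/o/ — between /s/ and /v/; rule 3 does not apply here → [o].
/v/ (between /o/ and /a/) is unaffected → [v].
/a/ (between /v/ and /v/): rule 3 targets it, but not before a nasal consonant → unchanged [a].
/v/ (between /a/ and /u/): no rule targets it → [v].
/u/ — between /v/ and /ʃ/; rule 3 does not apply here → [u].
/ʃ/ — between /u/ and /a/, between two vowels — surfaces as [ʒ] (rule 1).
/a/ (between /ʃ/ and /n/): before a nasal consonant, so rule 3 applies → [ã].
/n/ — not in any rule's target class → [n].
/k/ (between /n/ and /i/) occurs before a front vowel → [tʃ] by rule 2.
/i/ (word-final) fails the environment for rule 3, so it stays [i].

[sovavuʒãntʃi]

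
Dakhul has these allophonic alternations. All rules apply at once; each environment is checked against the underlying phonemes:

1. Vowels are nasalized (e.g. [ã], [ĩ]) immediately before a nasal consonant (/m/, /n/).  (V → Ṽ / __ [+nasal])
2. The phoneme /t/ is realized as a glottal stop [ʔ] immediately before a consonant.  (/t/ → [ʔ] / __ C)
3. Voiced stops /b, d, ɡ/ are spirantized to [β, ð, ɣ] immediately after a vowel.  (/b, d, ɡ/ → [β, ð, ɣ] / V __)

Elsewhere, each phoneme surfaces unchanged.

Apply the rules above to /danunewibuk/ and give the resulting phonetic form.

[dãnũnewiβuk]

/d/ — word-initial; rule 3 does not apply here → [d].
/a/ (between /d/ and /n/) occurs before a nasal consonant → [ã] by rule 1.
/n/ (between /a/ and /u/) is unaffected → [n].
/u/ (between /n/ and /n/): before a nasal consonant, so rule 1 applies → [ũ].
/n/ stays [n].
/e/ (between /n/ and /w/): rule 1 targets it, but not before a nasal consonant → unchanged [e].
/w/ (between /e/ and /i/): no rule targets it → [w].
/i/ (between /w/ and /b/) is in the target of rule 1 but the environment (before a nasal consonant) is not met → [i].
/b/ (between /i/ and /u/): immediately after a vowel, so rule 3 applies → [β].
/u/ (between /b/ and /k/): rule 1 targets it, but not before a nasal consonant → unchanged [u].
/k/ stays [k].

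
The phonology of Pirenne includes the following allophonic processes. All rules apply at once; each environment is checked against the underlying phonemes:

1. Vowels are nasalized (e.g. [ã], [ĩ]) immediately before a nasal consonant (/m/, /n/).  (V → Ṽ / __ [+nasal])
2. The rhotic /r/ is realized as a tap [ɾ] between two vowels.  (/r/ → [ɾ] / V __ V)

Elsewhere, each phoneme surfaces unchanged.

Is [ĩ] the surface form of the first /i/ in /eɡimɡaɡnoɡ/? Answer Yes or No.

Yes

/i/ meets the environment for rule 1 (before a nasal consonant) → [ĩ].
The actual realization is [ĩ], which matches [ĩ].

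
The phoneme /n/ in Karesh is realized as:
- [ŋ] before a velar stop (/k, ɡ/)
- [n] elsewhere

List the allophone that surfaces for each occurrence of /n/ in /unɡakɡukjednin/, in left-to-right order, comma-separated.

[ŋ], [n], [n]

Occurrence 1 (position 2): before a velar stop → [ŋ].
Occurrence 2 (position 12): no conditioning environment matches → elsewhere allophone [n].
Occurrence 3 (position 14): no conditioning environment matches → elsewhere allophone [n].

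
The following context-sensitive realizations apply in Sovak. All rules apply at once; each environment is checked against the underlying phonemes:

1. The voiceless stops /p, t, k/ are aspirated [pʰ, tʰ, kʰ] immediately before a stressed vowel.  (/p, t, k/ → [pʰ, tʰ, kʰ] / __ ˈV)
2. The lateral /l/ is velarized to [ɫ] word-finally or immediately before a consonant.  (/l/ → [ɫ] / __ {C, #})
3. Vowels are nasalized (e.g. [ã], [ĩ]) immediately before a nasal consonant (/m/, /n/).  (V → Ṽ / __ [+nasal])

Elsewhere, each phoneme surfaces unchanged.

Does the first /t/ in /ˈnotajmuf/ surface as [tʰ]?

/t/ (between /o/ and /a/): rule 1 targets it, but not immediately before a stressed vowel → unchanged [t].
The actual realization is [t], not [tʰ].

No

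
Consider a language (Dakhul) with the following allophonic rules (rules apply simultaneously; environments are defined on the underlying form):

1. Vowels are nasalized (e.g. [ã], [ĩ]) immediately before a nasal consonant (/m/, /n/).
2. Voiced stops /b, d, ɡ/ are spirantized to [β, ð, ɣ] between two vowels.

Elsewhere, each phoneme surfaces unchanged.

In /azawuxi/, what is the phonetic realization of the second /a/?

/a/ — between /z/ and /w/; rule 1 does not apply here → [a].

[a]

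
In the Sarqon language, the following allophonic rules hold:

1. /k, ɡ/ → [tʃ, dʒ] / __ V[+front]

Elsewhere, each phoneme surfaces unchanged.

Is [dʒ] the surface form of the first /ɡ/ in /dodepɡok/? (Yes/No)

No

/ɡ/ (between /p/ and /o/): rule 1 targets it, but not before a front vowel → unchanged [ɡ].
The actual realization is [ɡ], not [dʒ].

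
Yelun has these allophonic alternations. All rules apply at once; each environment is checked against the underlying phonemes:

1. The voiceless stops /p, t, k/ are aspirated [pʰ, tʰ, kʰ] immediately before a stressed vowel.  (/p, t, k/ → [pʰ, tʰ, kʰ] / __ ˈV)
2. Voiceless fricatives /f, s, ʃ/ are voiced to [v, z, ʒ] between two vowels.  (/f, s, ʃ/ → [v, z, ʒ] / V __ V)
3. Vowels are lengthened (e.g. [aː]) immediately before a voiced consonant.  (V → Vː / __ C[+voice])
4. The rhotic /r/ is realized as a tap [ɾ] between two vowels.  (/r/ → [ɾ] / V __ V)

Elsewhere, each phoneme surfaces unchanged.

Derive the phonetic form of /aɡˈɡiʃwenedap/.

[aːɡˈɡiʃweːneːdap]

/a/ (word-initial): before a voiced consonant, so rule 3 applies → [aː].
/ɡ/ — not in any rule's target class → [ɡ].
/ɡ/ (between /ɡ/ and /i/): no rule targets it → [ɡ].
/i/ (between /ɡ/ and /ʃ/): rule 3 targets it, but not before a voiced consonant → unchanged [i].
/ʃ/ — between /i/ and /w/; rule 2 does not apply here → [ʃ].
/w/ — not in any rule's target class → [w].
/e/ — between /w/ and /n/, before a voiced consonant — surfaces as [eː] (rule 3).
/n/ (between /e/ and /e/): no rule targets it → [n].
/e/ (between /n/ and /d/) occurs before a voiced consonant → [eː] by rule 3.
/d/ — not in any rule's target class → [d].
/a/ (between /d/ and /p/) is in the target of rule 3 but the environment (before a voiced consonant) is not met → [a].
/p/ (word-final): rule 1 targets it, but not immediately before a stressed vowel → unchanged [p].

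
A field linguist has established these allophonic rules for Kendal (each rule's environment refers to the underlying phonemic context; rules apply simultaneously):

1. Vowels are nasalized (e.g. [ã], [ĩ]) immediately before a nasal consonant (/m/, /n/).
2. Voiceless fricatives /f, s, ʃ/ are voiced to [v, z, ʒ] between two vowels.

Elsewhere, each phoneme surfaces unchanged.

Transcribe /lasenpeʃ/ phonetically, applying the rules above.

[lazẽnpeʃ]

/a/ (between /l/ and /s/) is in the target of rule 1 but the environment (before a nasal consonant) is not met → [a].
/s/ meets the environment for rule 2 (between two vowels) → [z].
/e/ (between /s/ and /n/): before a nasal consonant, so rule 1 applies → [ẽ].
/e/ — between /p/ and /ʃ/; rule 1 does not apply here → [e].
/ʃ/ (word-final): rule 2 targets it, but not between two vowels → unchanged [ʃ].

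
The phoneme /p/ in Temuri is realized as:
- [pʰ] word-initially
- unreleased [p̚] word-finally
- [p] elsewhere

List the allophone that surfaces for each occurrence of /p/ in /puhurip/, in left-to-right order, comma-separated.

Occurrence 1 (position 1): word-initially → [pʰ].
Occurrence 2 (position 7): word-finally → [p̚].

[pʰ], [p̚]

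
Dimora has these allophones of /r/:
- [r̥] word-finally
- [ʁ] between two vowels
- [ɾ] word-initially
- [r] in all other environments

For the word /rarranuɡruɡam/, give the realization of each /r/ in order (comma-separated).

[ɾ], [r], [r], [r]

Occurrence 1 (position 1): word-initially → [ɾ].
Occurrence 2 (position 3): no conditioning environment matches → elsewhere allophone [r].
Occurrence 3 (position 4): no conditioning environment matches → elsewhere allophone [r].
Occurrence 4 (position 9): no conditioning environment matches → elsewhere allophone [r].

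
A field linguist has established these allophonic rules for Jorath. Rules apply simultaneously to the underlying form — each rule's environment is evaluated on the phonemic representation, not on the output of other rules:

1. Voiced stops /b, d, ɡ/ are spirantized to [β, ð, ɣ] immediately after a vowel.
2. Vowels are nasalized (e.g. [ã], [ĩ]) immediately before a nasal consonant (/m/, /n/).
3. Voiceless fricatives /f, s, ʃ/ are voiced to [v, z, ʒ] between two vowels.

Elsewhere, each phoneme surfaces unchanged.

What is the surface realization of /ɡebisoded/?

[ɡeβizoðeð]

/ɡ/ (word-initial) is in the target of rule 1 but the environment (immediately after a vowel) is not met → [ɡ].
/e/ (between /ɡ/ and /b/) is in the target of rule 2 but the environment (before a nasal consonant) is not met → [e].
/b/ (between /e/ and /i/): immediately after a vowel, so rule 1 applies → [β].
/i/ (between /b/ and /s/) is in the target of rule 2 but the environment (before a nasal consonant) is not met → [i].
/s/ meets the environment for rule 3 (between two vowels) → [z].
/o/ (between /s/ and /d/) fails the environment for rule 2, so it stays [o].
Rule 1 applies to /d/ (between /o/ and /e/: immediately after a vowel) → [ð].
/e/ — between /d/ and /d/; rule 2 does not apply here → [e].
/d/ (word-final): immediately after a vowel, so rule 1 applies → [ð].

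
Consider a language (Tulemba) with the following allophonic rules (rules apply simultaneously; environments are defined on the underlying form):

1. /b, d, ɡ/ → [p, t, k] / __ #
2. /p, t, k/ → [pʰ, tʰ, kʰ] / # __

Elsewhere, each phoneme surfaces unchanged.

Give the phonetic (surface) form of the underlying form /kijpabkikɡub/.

/k/ (word-initial): word-initially, so rule 2 applies → [kʰ].
/i/ (between /k/ and /j/): no rule targets it → [i].
/j/ stays [j].
/p/ — between /j/ and /a/; rule 2 does not apply here → [p].
/a/ (between /p/ and /b/): no rule targets it → [a].
/b/ — between /a/ and /k/; rule 1 does not apply here → [b].
/k/ — between /b/ and /i/; rule 2 does not apply here → [k].
/i/ (between /k/ and /k/): no rule targets it → [i].
/k/ (between /i/ and /ɡ/) is in the target of rule 2 but the environment (word-initially) is not met → [k].
/ɡ/ (between /k/ and /u/): rule 1 targets it, but not word-finally → unchanged [ɡ].
/u/ (between /ɡ/ and /b/): no rule targets it → [u].
/b/ — word-final, word-finally — surfaces as [p] (rule 1).

[kʰijpabkikɡup]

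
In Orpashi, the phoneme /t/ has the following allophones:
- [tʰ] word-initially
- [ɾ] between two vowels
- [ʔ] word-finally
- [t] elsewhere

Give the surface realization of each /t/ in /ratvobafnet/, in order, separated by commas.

Occurrence 1 (position 3): no conditioning environment matches → elsewhere allophone [t].
Occurrence 2 (position 11): word-finally → [ʔ].

[t], [ʔ]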